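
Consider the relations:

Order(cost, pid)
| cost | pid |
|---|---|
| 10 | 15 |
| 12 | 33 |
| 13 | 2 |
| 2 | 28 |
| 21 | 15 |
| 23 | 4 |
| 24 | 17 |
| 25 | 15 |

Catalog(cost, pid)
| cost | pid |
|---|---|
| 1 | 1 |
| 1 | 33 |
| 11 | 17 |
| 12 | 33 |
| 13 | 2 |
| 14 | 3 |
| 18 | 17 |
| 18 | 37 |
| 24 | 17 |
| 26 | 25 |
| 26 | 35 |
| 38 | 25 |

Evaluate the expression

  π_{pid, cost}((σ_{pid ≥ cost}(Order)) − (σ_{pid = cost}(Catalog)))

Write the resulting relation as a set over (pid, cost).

{(15, 10), (28, 2), (33, 12)}

Filtering on pid ≥ cost leaves {(10, 15), (12, 33), (2, 28)}.
Filtering on pid = cost leaves {(1, 1)}.
Set difference of the two operands is {(10, 15), (12, 33), (2, 28)}.
π[pid, cost]: project onto (pid, cost) → {(15, 10), (28, 2), (33, 12)}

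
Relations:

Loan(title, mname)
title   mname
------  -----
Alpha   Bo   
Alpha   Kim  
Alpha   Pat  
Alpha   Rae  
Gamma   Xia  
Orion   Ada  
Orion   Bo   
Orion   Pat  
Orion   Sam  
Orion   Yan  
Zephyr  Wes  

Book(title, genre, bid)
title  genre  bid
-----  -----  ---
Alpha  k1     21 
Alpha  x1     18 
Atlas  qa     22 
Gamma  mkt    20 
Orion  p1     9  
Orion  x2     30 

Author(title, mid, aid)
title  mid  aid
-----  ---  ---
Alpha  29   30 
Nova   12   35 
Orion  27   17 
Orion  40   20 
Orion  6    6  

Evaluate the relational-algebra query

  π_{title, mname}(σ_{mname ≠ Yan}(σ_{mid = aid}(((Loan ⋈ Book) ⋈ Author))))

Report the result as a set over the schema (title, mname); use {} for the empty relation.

{(Orion, Ada), (Orion, Bo), (Orion, Pat), (Orion, Sam)}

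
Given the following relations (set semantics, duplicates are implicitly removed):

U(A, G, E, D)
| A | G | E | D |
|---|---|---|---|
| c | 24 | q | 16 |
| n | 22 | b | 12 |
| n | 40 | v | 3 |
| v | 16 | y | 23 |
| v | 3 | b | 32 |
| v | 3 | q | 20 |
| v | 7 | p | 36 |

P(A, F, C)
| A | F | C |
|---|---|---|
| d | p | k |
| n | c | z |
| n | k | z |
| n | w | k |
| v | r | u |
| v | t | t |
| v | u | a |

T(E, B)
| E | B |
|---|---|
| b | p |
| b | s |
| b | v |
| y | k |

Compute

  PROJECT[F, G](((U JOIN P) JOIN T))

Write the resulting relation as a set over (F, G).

{(c, 22), (k, 22), (r, 16), (r, 3), (t, 16), (t, 3), (u, 16), (u, 3), (w, 22)}

Joining U and P on A yields {(n, 22, b, 12, c, z), (n, 22, b, 12, k, z), (n, 22, b, 12, w, k), (n, 40, v, 3, c, z), (n, 40, v, 3, k, z), (n, 40, v, 3, w, k), (v, 16, y, 23, r, u), (v, 16, y, 23, t, t), (v, 16, y, 23, u, a), (v, 3, b, 32, r, u), (v, 3, b, 32, t, t), (v, 3, b, 32, u, a), (v, 3, q, 20, r, u), (v, 3, q, 20, t, t), (v, 3, q, 20, u, a), (v, 7, p, 36, r, u), (v, 7, p, 36, t, t), (v, 7, p, 36, u, a)}.
Joining (U JOIN P) and T on E yields {(n, 22, b, 12, c, z, p), (n, 22, b, 12, c, z, s), (n, 22, b, 12, c, z, v), (n, 22, b, 12, k, z, p), (n, 22, b, 12, k, z, s), (n, 22, b, 12, k, z, v), (n, 22, b, 12, w, k, p), (n, 22, b, 12, w, k, s), (n, 22, b, 12, w, k, v), (v, 16, y, 23, r, u, k), (v, 16, y, 23, t, t, k), (v, 16, y, 23, u, a, k), (v, 3, b, 32, r, u, p), (v, 3, b, 32, r, u, s), (v, 3, b, 32, r, u, v), (v, 3, b, 32, t, t, p), (v, 3, b, 32, t, t, s), (v, 3, b, 32, t, t, v), (v, 3, b, 32, u, a, p), (v, 3, b, 32, u, a, s), (v, 3, b, 32, u, a, v)}.
π[F, G]: project onto (F, G) (12 duplicate(s) eliminated) → {(c, 22), (k, 22), (r, 16), (r, 3), (t, 16), (t, 3), (u, 16), (u, 3), (w, 22)}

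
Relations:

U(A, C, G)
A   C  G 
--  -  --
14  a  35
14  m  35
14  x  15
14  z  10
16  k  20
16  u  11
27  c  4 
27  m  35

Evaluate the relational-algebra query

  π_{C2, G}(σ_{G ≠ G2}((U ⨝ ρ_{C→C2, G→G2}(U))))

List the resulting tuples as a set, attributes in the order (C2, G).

{(a, 10), (a, 15), (c, 35), (k, 11), (m, 10), (m, 15), (m, 4), (u, 20), (x, 10), (x, 35), (z, 15), (z, 35)}

ρ[C→C2, G→G2]: schema becomes (A, C2, G2); tuples unchanged.
U ⋈ ρ_{C→C2, G→G2}(U) (natural join on A): {(14, a, 35, a, 35), (14, a, 35, m, 35), (14, a, 35, x, 15), (14, a, 35, z, 10), (14, m, 35, a, 35), (14, m, 35, m, 35), (14, m, 35, x, 15), (14, m, 35, z, 10), (14, x, 15, a, 35), (14, x, 15, m, 35), (14, x, 15, x, 15), (14, x, 15, z, 10), (14, z, 10, a, 35), (14, z, 10, m, 35), (14, z, 10, x, 15), (14, z, 10, z, 10), (16, k, 20, k, 20), (16, k, 20, u, 11), (16, u, 11, k, 20), (16, u, 11, u, 11), (27, c, 4, c, 4), (27, c, 4, m, 35), (27, m, 35, c, 4), (27, m, 35, m, 35)}
Apply σ_{G ≠ G2}; surviving tuples: {(14, a, 35, x, 15), (14, a, 35, z, 10), (14, m, 35, x, 15), (14, m, 35, z, 10), (14, x, 15, a, 35), (14, x, 15, m, 35), (14, x, 15, z, 10), (14, z, 10, a, 35), (14, z, 10, m, 35), (14, z, 10, x, 15), (16, k, 20, u, 11), (16, u, 11, k, 20), (27, c, 4, m, 35), (27, m, 35, c, 4)}
π[C2, G]: project onto (C2, G) (2 duplicate(s) eliminated) → {(a, 10), (a, 15), (c, 35), (k, 11), (m, 10), (m, 15), (m, 4), (u, 20), (x, 10), (x, 35), (z, 15), (z, 35)}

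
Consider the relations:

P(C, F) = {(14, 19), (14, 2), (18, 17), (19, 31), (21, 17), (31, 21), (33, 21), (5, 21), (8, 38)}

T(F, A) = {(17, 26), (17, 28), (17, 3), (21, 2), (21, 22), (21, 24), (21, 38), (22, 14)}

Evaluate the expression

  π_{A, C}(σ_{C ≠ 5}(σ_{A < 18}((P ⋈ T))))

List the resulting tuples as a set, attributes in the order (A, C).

P ⋈ T (natural join on F): {(18, 17, 26), (18, 17, 28), (18, 17, 3), (21, 17, 26), (21, 17, 28), (21, 17, 3), (31, 21, 2), (31, 21, 22), (31, 21, 24), (31, 21, 38), (33, 21, 2), (33, 21, 22), (33, 21, 24), (33, 21, 38), (5, 21, 2), (5, 21, 22), (5, 21, 24), (5, 21, 38)}
Filtering on A < 18 leaves {(18, 17, 3), (21, 17, 3), (31, 21, 2), (33, 21, 2), (5, 21, 2)}.
Filtering on C ≠ 5 leaves {(18, 17, 3), (21, 17, 3), (31, 21, 2), (33, 21, 2)}.
Projecting to A, C: {(2, 31), (2, 33), (3, 18), (3, 21)}

{(2, 31), (2, 33), (3, 18), (3, 21)}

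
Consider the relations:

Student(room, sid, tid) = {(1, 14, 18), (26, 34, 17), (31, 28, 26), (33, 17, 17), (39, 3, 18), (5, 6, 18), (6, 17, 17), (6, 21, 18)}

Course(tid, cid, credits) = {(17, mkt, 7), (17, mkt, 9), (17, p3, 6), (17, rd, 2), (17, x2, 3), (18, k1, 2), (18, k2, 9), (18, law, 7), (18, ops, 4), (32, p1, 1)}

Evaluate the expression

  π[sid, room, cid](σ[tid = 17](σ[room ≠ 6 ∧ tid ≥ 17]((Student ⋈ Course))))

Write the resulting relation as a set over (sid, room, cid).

Natural join on tid: {(1, 14, 18, k1, 2), (1, 14, 18, k2, 9), (1, 14, 18, law, 7), (1, 14, 18, ops, 4), (26, 34, 17, mkt, 7), (26, 34, 17, mkt, 9), (26, 34, 17, p3, 6), (26, 34, 17, rd, 2), (26, 34, 17, x2, 3), (33, 17, 17, mkt, 7), (33, 17, 17, mkt, 9), (33, 17, 17, p3, 6), (33, 17, 17, rd, 2), (33, 17, 17, x2, 3), (39, 3, 18, k1, 2), (39, 3, 18, k2, 9), (39, 3, 18, law, 7), (39, 3, 18, ops, 4), (5, 6, 18, k1, 2), (5, 6, 18, k2, 9), (5, 6, 18, law, 7), (5, 6, 18, ops, 4), (6, 17, 17, mkt, 7), (6, 17, 17, mkt, 9), (6, 17, 17, p3, 6), (6, 17, 17, rd, 2), (6, 17, 17, x2, 3), (6, 21, 18, k1, 2), (6, 21, 18, k2, 9), (6, 21, 18, law, 7), (6, 21, 18, ops, 4)}
Selection room ≠ 6 ∧ tid ≥ 17: {(1, 14, 18, k1, 2), (1, 14, 18, k2, 9), (1, 14, 18, law, 7), (1, 14, 18, ops, 4), (26, 34, 17, mkt, 7), (26, 34, 17, mkt, 9), (26, 34, 17, p3, 6), (26, 34, 17, rd, 2), (26, 34, 17, x2, 3), (33, 17, 17, mkt, 7), (33, 17, 17, mkt, 9), (33, 17, 17, p3, 6), (33, 17, 17, rd, 2), (33, 17, 17, x2, 3), (39, 3, 18, k1, 2), (39, 3, 18, k2, 9), (39, 3, 18, law, 7), (39, 3, 18, ops, 4), (5, 6, 18, k1, 2), (5, 6, 18, k2, 9), (5, 6, 18, law, 7), (5, 6, 18, ops, 4)}
Selection tid = 17: {(26, 34, 17, mkt, 7), (26, 34, 17, mkt, 9), (26, 34, 17, p3, 6), (26, 34, 17, rd, 2), (26, 34, 17, x2, 3), (33, 17, 17, mkt, 7), (33, 17, 17, mkt, 9), (33, 17, 17, p3, 6), (33, 17, 17, rd, 2), (33, 17, 17, x2, 3)}
π[sid, room, cid]: project onto (sid, room, cid) (2 duplicate(s) eliminated) → {(17, 33, mkt), (17, 33, p3), (17, 33, rd), (17, 33, x2), (34, 26, mkt), (34, 26, p3), (34, 26, rd), (34, 26, x2)}

{(17, 33, mkt), (17, 33, p3), (17, 33, rd), (17, 33, x2), (34, 26, mkt), (34, 26, p3), (34, 26, rd), (34, 26, x2)}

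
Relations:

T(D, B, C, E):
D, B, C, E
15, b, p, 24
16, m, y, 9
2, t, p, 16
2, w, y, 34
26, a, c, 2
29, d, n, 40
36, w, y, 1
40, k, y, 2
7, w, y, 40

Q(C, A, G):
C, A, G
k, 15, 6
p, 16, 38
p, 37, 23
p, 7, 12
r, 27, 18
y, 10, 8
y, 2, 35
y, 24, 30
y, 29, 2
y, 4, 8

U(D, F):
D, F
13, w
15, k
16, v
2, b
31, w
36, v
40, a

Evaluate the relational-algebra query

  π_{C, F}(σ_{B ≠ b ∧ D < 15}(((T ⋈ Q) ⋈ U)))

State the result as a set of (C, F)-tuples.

{(p, b), (y, b)}

Joining T and Q on C yields {(15, b, p, 24, 16, 38), (15, b, p, 24, 37, 23), (15, b, p, 24, 7, 12), (16, m, y, 9, 10, 8), (16, m, y, 9, 2, 35), (16, m, y, 9, 24, 30), (16, m, y, 9, 29, 2), (16, m, y, 9, 4, 8), (2, t, p, 16, 16, 38), (2, t, p, 16, 37, 23), (2, t, p, 16, 7, 12), (2, w, y, 34, 10, 8), (2, w, y, 34, 2, 35), (2, w, y, 34, 24, 30), (2, w, y, 34, 29, 2), (2, w, y, 34, 4, 8), (36, w, y, 1, 10, 8), (36, w, y, 1, 2, 35), (36, w, y, 1, 24, 30), (36, w, y, 1, 29, 2), (36, w, y, 1, 4, 8), (40, k, y, 2, 10, 8), (40, k, y, 2, 2, 35), (40, k, y, 2, 24, 30), (40, k, y, 2, 29, 2), (40, k, y, 2, 4, 8), (7, w, y, 40, 10, 8), (7, w, y, 40, 2, 35), (7, w, y, 40, 24, 30), (7, w, y, 40, 29, 2), (7, w, y, 40, 4, 8)}.
Joining (T ⋈ Q) and U on D yields {(15, b, p, 24, 16, 38, k), (15, b, p, 24, 37, 23, k), (15, b, p, 24, 7, 12, k), (16, m, y, 9, 10, 8, v), (16, m, y, 9, 2, 35, v), (16, m, y, 9, 24, 30, v), (16, m, y, 9, 29, 2, v), (16, m, y, 9, 4, 8, v), (2, t, p, 16, 16, 38, b), (2, t, p, 16, 37, 23, b), (2, t, p, 16, 7, 12, b), (2, w, y, 34, 10, 8, b), (2, w, y, 34, 2, 35, b), (2, w, y, 34, 24, 30, b), (2, w, y, 34, 29, 2, b), (2, w, y, 34, 4, 8, b), (36, w, y, 1, 10, 8, v), (36, w, y, 1, 2, 35, v), (36, w, y, 1, 24, 30, v), (36, w, y, 1, 29, 2, v), (36, w, y, 1, 4, 8, v), (40, k, y, 2, 10, 8, a), (40, k, y, 2, 2, 35, a), (40, k, y, 2, 24, 30, a), (40, k, y, 2, 29, 2, a), (40, k, y, 2, 4, 8, a)}.
Apply σ_{B ≠ b ∧ D < 15}; surviving tuples: {(2, t, p, 16, 16, 38, b), (2, t, p, 16, 37, 23, b), (2, t, p, 16, 7, 12, b), (2, w, y, 34, 10, 8, b), (2, w, y, 34, 2, 35, b), (2, w, y, 34, 24, 30, b), (2, w, y, 34, 29, 2, b), (2, w, y, 34, 4, 8, b)}
Projecting to C, F (6 duplicate(s) eliminated): {(p, b), (y, b)}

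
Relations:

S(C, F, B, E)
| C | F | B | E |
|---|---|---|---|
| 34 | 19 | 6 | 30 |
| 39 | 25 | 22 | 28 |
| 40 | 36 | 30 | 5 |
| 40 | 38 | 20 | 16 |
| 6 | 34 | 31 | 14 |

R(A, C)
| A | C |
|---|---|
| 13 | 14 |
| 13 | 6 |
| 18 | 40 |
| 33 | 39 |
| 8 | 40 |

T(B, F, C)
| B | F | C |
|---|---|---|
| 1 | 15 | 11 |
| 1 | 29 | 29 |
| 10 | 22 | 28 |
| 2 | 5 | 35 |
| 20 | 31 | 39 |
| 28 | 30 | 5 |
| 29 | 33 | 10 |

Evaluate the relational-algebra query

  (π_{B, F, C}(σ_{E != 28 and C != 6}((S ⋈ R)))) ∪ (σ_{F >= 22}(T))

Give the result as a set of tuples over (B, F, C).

{(1, 29, 29), (10, 22, 28), (20, 31, 39), (20, 38, 40), (28, 30, 5), (29, 33, 10), (30, 36, 40)}

Natural join on C: {(39, 25, 22, 28, 33), (40, 36, 30, 5, 18), (40, 36, 30, 5, 8), (40, 38, 20, 16, 18), (40, 38, 20, 16, 8), (6, 34, 31, 14, 13)}
Selection E != 28 and C != 6: {(40, 36, 30, 5, 18), (40, 36, 30, 5, 8), (40, 38, 20, 16, 18), (40, 38, 20, 16, 8)}
Keep only column(s) B, F, C (2 duplicate(s) eliminated): {(20, 38, 40), (30, 36, 40)}
Selection F >= 22: {(1, 29, 29), (10, 22, 28), (20, 31, 39), (28, 30, 5), (29, 33, 10)}
Union: {(20, 38, 40), (30, 36, 40)} with {(1, 29, 29), (10, 22, 28), (20, 31, 39), (28, 30, 5), (29, 33, 10)} → {(1, 29, 29), (10, 22, 28), (20, 31, 39), (20, 38, 40), (28, 30, 5), (29, 33, 10), (30, 36, 40)}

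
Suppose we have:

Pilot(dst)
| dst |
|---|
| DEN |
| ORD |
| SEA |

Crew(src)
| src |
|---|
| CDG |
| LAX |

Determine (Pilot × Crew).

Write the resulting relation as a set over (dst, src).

{(DEN, CDG), (DEN, LAX), (ORD, CDG), (ORD, LAX), (SEA, CDG), (SEA, LAX)}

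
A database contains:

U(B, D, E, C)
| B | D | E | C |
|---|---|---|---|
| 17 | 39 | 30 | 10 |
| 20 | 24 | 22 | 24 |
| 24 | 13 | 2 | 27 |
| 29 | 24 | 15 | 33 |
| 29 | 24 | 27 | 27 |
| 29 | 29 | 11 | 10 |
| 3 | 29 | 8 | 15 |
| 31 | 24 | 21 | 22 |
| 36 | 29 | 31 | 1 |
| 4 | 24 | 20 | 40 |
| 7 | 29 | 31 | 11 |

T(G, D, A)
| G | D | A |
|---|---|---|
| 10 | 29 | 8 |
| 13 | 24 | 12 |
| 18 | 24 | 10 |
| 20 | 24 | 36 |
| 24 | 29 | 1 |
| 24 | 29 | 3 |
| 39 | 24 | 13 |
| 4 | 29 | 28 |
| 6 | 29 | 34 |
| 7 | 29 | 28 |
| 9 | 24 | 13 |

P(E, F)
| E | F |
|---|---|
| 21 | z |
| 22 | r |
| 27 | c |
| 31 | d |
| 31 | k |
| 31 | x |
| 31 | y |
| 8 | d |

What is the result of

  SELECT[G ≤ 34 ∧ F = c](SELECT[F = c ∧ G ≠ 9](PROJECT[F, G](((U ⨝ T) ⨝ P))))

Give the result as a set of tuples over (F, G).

{(c, 13), (c, 18), (c, 20)}

U ⋈ T (natural join on D): {(20, 24, 22, 24, 13, 12), (20, 24, 22, 24, 18, 10), (20, 24, 22, 24, 20, 36), (20, 24, 22, 24, 39, 13), (20, 24, 22, 24, 9, 13), (29, 24, 15, 33, 13, 12), (29, 24, 15, 33, 18, 10), (29, 24, 15, 33, 20, 36), (29, 24, 15, 33, 39, 13), (29, 24, 15, 33, 9, 13), (29, 24, 27, 27, 13, 12), (29, 24, 27, 27, 18, 10), (29, 24, 27, 27, 20, 36), (29, 24, 27, 27, 39, 13), (29, 24, 27, 27, 9, 13), (29, 29, 11, 10, 10, 8), (29, 29, 11, 10, 24, 1), (29, 29, 11, 10, 24, 3), (29, 29, 11, 10, 4, 28), (29, 29, 11, 10, 6, 34), (29, 29, 11, 10, 7, 28), (3, 29, 8, 15, 10, 8), (3, 29, 8, 15, 24, 1), (3, 29, 8, 15, 24, 3), (3, 29, 8, 15, 4, 28), (3, 29, 8, 15, 6, 34), (3, 29, 8, 15, 7, 28), (31, 24, 21, 22, 13, 12), (31, 24, 21, 22, 18, 10), (31, 24, 21, 22, 20, 36), (31, 24, 21, 22, 39, 13), (31, 24, 21, 22, 9, 13), (36, 29, 31, 1, 10, 8), (36, 29, 31, 1, 24, 1), (36, 29, 31, 1, 24, 3), (36, 29, 31, 1, 4, 28), (36, 29, 31, 1, 6, 34), (36, 29, 31, 1, 7, 28), (4, 24, 20, 40, 13, 12), (4, 24, 20, 40, 18, 10), (4, 24, 20, 40, 20, 36), (4, 24, 20, 40, 39, 13), (4, 24, 20, 40, 9, 13), (7, 29, 31, 11, 10, 8), (7, 29, 31, 11, 24, 1), (7, 29, 31, 11, 24, 3), (7, 29, 31, 11, 4, 28), (7, 29, 31, 11, 6, 34), (7, 29, 31, 11, 7, 28)}
(U ⨝ T) ⋈ P (natural join on E): {(20, 24, 22, 24, 13, 12, r), (20, 24, 22, 24, 18, 10, r), (20, 24, 22, 24, 20, 36, r), (20, 24, 22, 24, 39, 13, r), (20, 24, 22, 24, 9, 13, r), (29, 24, 27, 27, 13, 12, c), (29, 24, 27, 27, 18, 10, c), (29, 24, 27, 27, 20, 36, c), (29, 24, 27, 27, 39, 13, c), (29, 24, 27, 27, 9, 13, c), (3, 29, 8, 15, 10, 8, d), (3, 29, 8, 15, 24, 1, d), (3, 29, 8, 15, 24, 3, d), (3, 29, 8, 15, 4, 28, d), (3, 29, 8, 15, 6, 34, d), (3, 29, 8, 15, 7, 28, d), (31, 24, 21, 22, 13, 12, z), (31, 24, 21, 22, 18, 10, z), (31, 24, 21, 22, 20, 36, z), (31, 24, 21, 22, 39, 13, z), (31, 24, 21, 22, 9, 13, z), (36, 29, 31, 1, 10, 8, d), (36, 29, 31, 1, 10, 8, k), (36, 29, 31, 1, 10, 8, x), (36, 29, 31, 1, 10, 8, y), (36, 29, 31, 1, 24, 1, d), (36, 29, 31, 1, 24, 1, k), (36, 29, 31, 1, 24, 1, x), (36, 29, 31, 1, 24, 1, y), (36, 29, 31, 1, 24, 3, d), (36, 29, 31, 1, 24, 3, k), (36, 29, 31, 1, 24, 3, x), (36, 29, 31, 1, 24, 3, y), (36, 29, 31, 1, 4, 28, d), (36, 29, 31, 1, 4, 28, k), (36, 29, 31, 1, 4, 28, x), (36, 29, 31, 1, 4, 28, y), (36, 29, 31, 1, 6, 34, d), (36, 29, 31, 1, 6, 34, k), (36, 29, 31, 1, 6, 34, x), (36, 29, 31, 1, 6, 34, y), (36, 29, 31, 1, 7, 28, d), (36, 29, 31, 1, 7, 28, k), (36, 29, 31, 1, 7, 28, x), (36, 29, 31, 1, 7, 28, y), (7, 29, 31, 11, 10, 8, d), (7, 29, 31, 11, 10, 8, k), (7, 29, 31, 11, 10, 8, x), (7, 29, 31, 11, 10, 8, y), (7, 29, 31, 11, 24, 1, d), (7, 29, 31, 11, 24, 1, k), (7, 29, 31, 11, 24, 1, x), (7, 29, 31, 11, 24, 1, y), (7, 29, 31, 11, 24, 3, d), (7, 29, 31, 11, 24, 3, k), (7, 29, 31, 11, 24, 3, x), (7, 29, 31, 11, 24, 3, y), (7, 29, 31, 11, 4, 28, d), (7, 29, 31, 11, 4, 28, k), (7, 29, 31, 11, 4, 28, x), (7, 29, 31, 11, 4, 28, y), (7, 29, 31, 11, 6, 34, d), (7, 29, 31, 11, 6, 34, k), (7, 29, 31, 11, 6, 34, x), (7, 29, 31, 11, 6, 34, y), (7, 29, 31, 11, 7, 28, d), (7, 29, 31, 11, 7, 28, k), (7, 29, 31, 11, 7, 28, x), (7, 29, 31, 11, 7, 28, y)}
π[F, G]: project onto (F, G) (34 duplicate(s) eliminated) → {(c, 13), (c, 18), (c, 20), (c, 39), (c, 9), (d, 10), (d, 24), (d, 4), (d, 6), (d, 7), (k, 10), (k, 24), (k, 4), (k, 6), (k, 7), (r, 13), (r, 18), (r, 20), (r, 39), (r, 9), (x, 10), (x, 24), (x, 4), (x, 6), (x, 7), (y, 10), (y, 24), (y, 4), (y, 6), (y, 7), (z, 13), (z, 18), (z, 20), (z, 39), (z, 9)}
Apply σ_{F = c ∧ G ≠ 9}; surviving tuples: {(c, 13), (c, 18), (c, 20), (c, 39)}
Apply σ_{G ≤ 34 ∧ F = c}; surviving tuples: {(c, 13), (c, 18), (c, 20)}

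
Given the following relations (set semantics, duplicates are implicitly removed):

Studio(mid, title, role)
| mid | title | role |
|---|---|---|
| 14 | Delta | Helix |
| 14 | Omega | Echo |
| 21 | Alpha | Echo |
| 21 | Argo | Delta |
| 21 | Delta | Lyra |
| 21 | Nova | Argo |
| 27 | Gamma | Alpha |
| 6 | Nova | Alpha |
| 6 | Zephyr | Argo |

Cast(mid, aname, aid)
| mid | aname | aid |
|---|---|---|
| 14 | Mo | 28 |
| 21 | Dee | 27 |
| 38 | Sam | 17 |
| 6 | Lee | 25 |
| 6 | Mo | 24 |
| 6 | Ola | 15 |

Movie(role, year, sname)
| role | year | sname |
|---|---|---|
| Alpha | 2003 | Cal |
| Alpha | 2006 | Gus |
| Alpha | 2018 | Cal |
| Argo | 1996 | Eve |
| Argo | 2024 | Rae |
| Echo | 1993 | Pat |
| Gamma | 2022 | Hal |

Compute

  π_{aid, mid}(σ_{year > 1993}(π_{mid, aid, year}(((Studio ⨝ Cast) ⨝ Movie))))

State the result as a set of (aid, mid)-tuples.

Studio ⋈ Cast (natural join on mid): {(14, Delta, Helix, Mo, 28), (14, Omega, Echo, Mo, 28), (21, Alpha, Echo, Dee, 27), (21, Argo, Delta, Dee, 27), (21, Delta, Lyra, Dee, 27), (21, Nova, Argo, Dee, 27), (6, Nova, Alpha, Lee, 25), (6, Nova, Alpha, Mo, 24), (6, Nova, Alpha, Ola, 15), (6, Zephyr, Argo, Lee, 25), (6, Zephyr, Argo, Mo, 24), (6, Zephyr, Argo, Ola, 15)}
(Studio ⨝ Cast) ⋈ Movie (natural join on role): {(14, Omega, Echo, Mo, 28, 1993, Pat), (21, Alpha, Echo, Dee, 27, 1993, Pat), (21, Nova, Argo, Dee, 27, 1996, Eve), (21, Nova, Argo, Dee, 27, 2024, Rae), (6, Nova, Alpha, Lee, 25, 2003, Cal), (6, Nova, Alpha, Lee, 25, 2006, Gus), (6, Nova, Alpha, Lee, 25, 2018, Cal), (6, Nova, Alpha, Mo, 24, 2003, Cal), (6, Nova, Alpha, Mo, 24, 2006, Gus), (6, Nova, Alpha, Mo, 24, 2018, Cal), (6, Nova, Alpha, Ola, 15, 2003, Cal), (6, Nova, Alpha, Ola, 15, 2006, Gus), (6, Nova, Alpha, Ola, 15, 2018, Cal), (6, Zephyr, Argo, Lee, 25, 1996, Eve), (6, Zephyr, Argo, Lee, 25, 2024, Rae), (6, Zephyr, Argo, Mo, 24, 1996, Eve), (6, Zephyr, Argo, Mo, 24, 2024, Rae), (6, Zephyr, Argo, Ola, 15, 1996, Eve), (6, Zephyr, Argo, Ola, 15, 2024, Rae)}
Keep only column(s) mid, aid, year: {(14, 28, 1993), (21, 27, 1993), (21, 27, 1996), (21, 27, 2024), (6, 15, 1996), (6, 15, 2003), (6, 15, 2006), (6, 15, 2018), (6, 15, 2024), (6, 24, 1996), (6, 24, 2003), (6, 24, 2006), (6, 24, 2018), (6, 24, 2024), (6, 25, 1996), (6, 25, 2003), (6, 25, 2006), (6, 25, 2018), (6, 25, 2024)}
σ[year > 1993]: keep tuples satisfying year > 1993 → {(21, 27, 1996), (21, 27, 2024), (6, 15, 1996), (6, 15, 2003), (6, 15, 2006), (6, 15, 2018), (6, 15, 2024), (6, 24, 1996), (6, 24, 2003), (6, 24, 2006), (6, 24, 2018), (6, 24, 2024), (6, 25, 1996), (6, 25, 2003), (6, 25, 2006), (6, 25, 2018), (6, 25, 2024)}
Keep only column(s) aid, mid (13 duplicate(s) eliminated): {(15, 6), (24, 6), (25, 6), (27, 21)}

{(15, 6), (24, 6), (25, 6), (27, 21)}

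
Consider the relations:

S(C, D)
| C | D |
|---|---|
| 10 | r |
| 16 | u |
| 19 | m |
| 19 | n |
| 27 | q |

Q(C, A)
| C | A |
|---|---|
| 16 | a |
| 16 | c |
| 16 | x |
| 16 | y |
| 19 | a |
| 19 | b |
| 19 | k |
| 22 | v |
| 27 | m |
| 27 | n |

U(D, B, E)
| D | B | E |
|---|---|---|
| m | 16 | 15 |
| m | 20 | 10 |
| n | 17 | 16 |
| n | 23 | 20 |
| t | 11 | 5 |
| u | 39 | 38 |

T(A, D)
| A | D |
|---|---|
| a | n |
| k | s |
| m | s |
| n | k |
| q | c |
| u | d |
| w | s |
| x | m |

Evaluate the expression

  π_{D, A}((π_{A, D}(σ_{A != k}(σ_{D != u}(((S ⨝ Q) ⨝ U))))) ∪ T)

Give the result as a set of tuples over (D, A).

{(c, q), (d, u), (k, n), (m, a), (m, b), (m, x), (n, a), (n, b), (s, k), (s, m), (s, w)}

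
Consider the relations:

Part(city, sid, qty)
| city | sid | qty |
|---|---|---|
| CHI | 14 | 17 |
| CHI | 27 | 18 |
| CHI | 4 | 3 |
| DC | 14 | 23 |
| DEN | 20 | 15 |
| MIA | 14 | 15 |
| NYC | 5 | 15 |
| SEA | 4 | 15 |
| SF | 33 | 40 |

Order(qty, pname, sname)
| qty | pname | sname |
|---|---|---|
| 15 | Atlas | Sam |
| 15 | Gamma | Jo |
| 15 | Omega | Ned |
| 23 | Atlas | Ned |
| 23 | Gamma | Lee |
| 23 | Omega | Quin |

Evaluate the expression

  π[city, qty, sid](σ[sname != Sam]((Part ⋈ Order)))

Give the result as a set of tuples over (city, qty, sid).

{(DC, 23, 14), (DEN, 15, 20), (MIA, 15, 14), (NYC, 15, 5), (SEA, 15, 4)}

Joining Part and Order on qty yields {(DC, 14, 23, Atlas, Ned), (DC, 14, 23, Gamma, Lee), (DC, 14, 23, Omega, Quin), (DEN, 20, 15, Atlas, Sam), (DEN, 20, 15, Gamma, Jo), (DEN, 20, 15, Omega, Ned), (MIA, 14, 15, Atlas, Sam), (MIA, 14, 15, Gamma, Jo), (MIA, 14, 15, Omega, Ned), (NYC, 5, 15, Atlas, Sam), (NYC, 5, 15, Gamma, Jo), (NYC, 5, 15, Omega, Ned), (SEA, 4, 15, Atlas, Sam), (SEA, 4, 15, Gamma, Jo), (SEA, 4, 15, Omega, Ned)}.
σ[sname != Sam]: keep tuples satisfying sname != Sam → {(DC, 14, 23, Atlas, Ned), (DC, 14, 23, Gamma, Lee), (DC, 14, 23, Omega, Quin), (DEN, 20, 15, Gamma, Jo), (DEN, 20, 15, Omega, Ned), (MIA, 14, 15, Gamma, Jo), (MIA, 14, 15, Omega, Ned), (NYC, 5, 15, Gamma, Jo), (NYC, 5, 15, Omega, Ned), (SEA, 4, 15, Gamma, Jo), (SEA, 4, 15, Omega, Ned)}
π_{city, qty, sid} gives {(DC, 23, 14), (DEN, 15, 20), (MIA, 15, 14), (NYC, 15, 5), (SEA, 15, 4)} (6 duplicate(s) eliminated).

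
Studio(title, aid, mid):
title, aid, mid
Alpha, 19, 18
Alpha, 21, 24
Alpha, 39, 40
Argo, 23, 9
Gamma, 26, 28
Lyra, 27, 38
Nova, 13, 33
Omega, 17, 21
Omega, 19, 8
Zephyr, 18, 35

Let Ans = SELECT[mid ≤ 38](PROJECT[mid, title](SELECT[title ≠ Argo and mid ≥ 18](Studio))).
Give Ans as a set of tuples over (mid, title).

Selection title ≠ Argo and mid ≥ 18: {(Alpha, 19, 18), (Alpha, 21, 24), (Alpha, 39, 40), (Gamma, 26, 28), (Lyra, 27, 38), (Nova, 13, 33), (Omega, 17, 21), (Zephyr, 18, 35)}
Keep only column(s) mid, title: {(18, Alpha), (21, Omega), (24, Alpha), (28, Gamma), (33, Nova), (35, Zephyr), (38, Lyra), (40, Alpha)}
Selection mid ≤ 38: {(18, Alpha), (21, Omega), (24, Alpha), (28, Gamma), (33, Nova), (35, Zephyr), (38, Lyra)}

{(18, Alpha), (21, Omega), (24, Alpha), (28, Gamma), (33, Nova), (35, Zephyr), (38, Lyra)}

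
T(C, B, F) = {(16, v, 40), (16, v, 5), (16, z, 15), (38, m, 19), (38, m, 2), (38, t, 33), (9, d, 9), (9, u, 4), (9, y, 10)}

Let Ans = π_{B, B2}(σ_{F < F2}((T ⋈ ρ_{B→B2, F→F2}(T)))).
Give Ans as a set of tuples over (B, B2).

{(d, y), (m, m), (m, t), (u, d), (u, y), (v, v), (v, z), (z, v)}

ρ[B→B2, F→F2]: schema becomes (C, B2, F2); tuples unchanged.
T ⋈ ρ_{B→B2, F→F2}(T) (natural join on C): {(16, v, 40, v, 40), (16, v, 40, v, 5), (16, v, 40, z, 15), (16, v, 5, v, 40), (16, v, 5, v, 5), (16, v, 5, z, 15), (16, z, 15, v, 40), (16, z, 15, v, 5), (16, z, 15, z, 15), (38, m, 19, m, 19), (38, m, 19, m, 2), (38, m, 19, t, 33), (38, m, 2, m, 19), (38, m, 2, m, 2), (38, m, 2, t, 33), (38, t, 33, m, 19), (38, t, 33, m, 2), (38, t, 33, t, 33), (9, d, 9, d, 9), (9, d, 9, u, 4), (9, d, 9, y, 10), (9, u, 4, d, 9), (9, u, 4, u, 4), (9, u, 4, y, 10), (9, y, 10, d, 9), (9, y, 10, u, 4), (9, y, 10, y, 10)}
Filtering on F < F2 leaves {(16, v, 5, v, 40), (16, v, 5, z, 15), (16, z, 15, v, 40), (38, m, 19, t, 33), (38, m, 2, m, 19), (38, m, 2, t, 33), (9, d, 9, y, 10), (9, u, 4, d, 9), (9, u, 4, y, 10)}.
Keep only column(s) B, B2 (1 duplicate(s) eliminated): {(d, y), (m, m), (m, t), (u, d), (u, y), (v, v), (v, z), (z, v)}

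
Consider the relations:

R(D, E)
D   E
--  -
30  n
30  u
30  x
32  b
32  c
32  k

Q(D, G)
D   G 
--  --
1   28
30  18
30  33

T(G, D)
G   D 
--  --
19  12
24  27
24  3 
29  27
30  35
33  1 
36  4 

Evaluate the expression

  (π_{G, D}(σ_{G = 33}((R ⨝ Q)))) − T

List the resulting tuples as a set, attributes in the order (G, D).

R ⋈ Q (natural join on D): {(30, n, 18), (30, n, 33), (30, u, 18), (30, u, 33), (30, x, 18), (30, x, 33)}
Selection G = 33: {(30, n, 33), (30, u, 33), (30, x, 33)}
Projecting to G, D (2 duplicate(s) eliminated): {(33, 30)}
Taking the difference: {(33, 30)}

{(33, 30)}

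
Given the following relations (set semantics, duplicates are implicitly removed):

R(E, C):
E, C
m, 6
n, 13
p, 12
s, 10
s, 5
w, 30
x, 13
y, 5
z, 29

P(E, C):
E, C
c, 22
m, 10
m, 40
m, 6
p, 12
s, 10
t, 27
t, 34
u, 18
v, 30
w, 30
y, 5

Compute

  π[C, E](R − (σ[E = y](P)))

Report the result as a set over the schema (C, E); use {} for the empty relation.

{(10, s), (12, p), (13, n), (13, x), (29, z), (30, w), (5, s), (6, m)}

Selection E = y: {(y, 5)}
Taking the difference: {(m, 6), (n, 13), (p, 12), (s, 10), (s, 5), (w, 30), (x, 13), (z, 29)}
Keep only column(s) C, E: {(10, s), (12, p), (13, n), (13, x), (29, z), (30, w), (5, s), (6, m)}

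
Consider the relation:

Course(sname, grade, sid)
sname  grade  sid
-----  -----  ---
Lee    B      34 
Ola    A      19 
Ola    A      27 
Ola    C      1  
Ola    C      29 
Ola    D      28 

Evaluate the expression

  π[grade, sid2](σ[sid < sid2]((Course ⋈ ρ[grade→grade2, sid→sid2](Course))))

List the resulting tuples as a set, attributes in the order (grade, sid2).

{(A, 27), (A, 28), (A, 29), (C, 19), (C, 27), (C, 28), (C, 29), (D, 29)}

ρ[grade→grade2, sid→sid2]: schema becomes (sname, grade2, sid2); tuples unchanged.
Course ⋈ ρ[grade→grade2, sid→sid2](Course) (natural join on sname): {(Lee, B, 34, B, 34), (Ola, A, 19, A, 19), (Ola, A, 19, A, 27), (Ola, A, 19, C, 1), (Ola, A, 19, C, 29), (Ola, A, 19, D, 28), (Ola, A, 27, A, 19), (Ola, A, 27, A, 27), (Ola, A, 27, C, 1), (Ola, A, 27, C, 29), (Ola, A, 27, D, 28), (Ola, C, 1, A, 19), (Ola, C, 1, A, 27), (Ola, C, 1, C, 1), (Ola, C, 1, C, 29), (Ola, C, 1, D, 28), (Ola, C, 29, A, 19), (Ola, C, 29, A, 27), (Ola, C, 29, C, 1), (Ola, C, 29, C, 29), (Ola, C, 29, D, 28), (Ola, D, 28, A, 19), (Ola, D, 28, A, 27), (Ola, D, 28, C, 1), (Ola, D, 28, C, 29), (Ola, D, 28, D, 28)}
Apply σ_{sid < sid2}; surviving tuples: {(Ola, A, 19, A, 27), (Ola, A, 19, C, 29), (Ola, A, 19, D, 28), (Ola, A, 27, C, 29), (Ola, A, 27, D, 28), (Ola, C, 1, A, 19), (Ola, C, 1, A, 27), (Ola, C, 1, C, 29), (Ola, C, 1, D, 28), (Ola, D, 28, C, 29)}
π_{grade, sid2} gives {(A, 27), (A, 28), (A, 29), (C, 19), (C, 27), (C, 28), (C, 29), (D, 29)} (2 duplicate(s) eliminated).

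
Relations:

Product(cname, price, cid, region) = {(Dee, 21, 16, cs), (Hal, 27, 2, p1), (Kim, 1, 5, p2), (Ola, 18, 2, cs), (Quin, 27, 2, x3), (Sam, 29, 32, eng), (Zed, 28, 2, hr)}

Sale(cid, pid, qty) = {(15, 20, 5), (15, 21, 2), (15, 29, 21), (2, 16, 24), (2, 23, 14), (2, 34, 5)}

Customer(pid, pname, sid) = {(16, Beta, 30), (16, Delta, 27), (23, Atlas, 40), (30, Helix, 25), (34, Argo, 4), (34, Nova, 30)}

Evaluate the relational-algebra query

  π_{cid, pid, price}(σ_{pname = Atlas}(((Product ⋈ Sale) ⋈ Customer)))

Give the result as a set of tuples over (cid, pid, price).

Joining Product and Sale on cid yields {(Hal, 27, 2, p1, 16, 24), (Hal, 27, 2, p1, 23, 14), (Hal, 27, 2, p1, 34, 5), (Ola, 18, 2, cs, 16, 24), (Ola, 18, 2, cs, 23, 14), (Ola, 18, 2, cs, 34, 5), (Quin, 27, 2, x3, 16, 24), (Quin, 27, 2, x3, 23, 14), (Quin, 27, 2, x3, 34, 5), (Zed, 28, 2, hr, 16, 24), (Zed, 28, 2, hr, 23, 14), (Zed, 28, 2, hr, 34, 5)}.
Joining (Product ⋈ Sale) and Customer on pid yields {(Hal, 27, 2, p1, 16, 24, Beta, 30), (Hal, 27, 2, p1, 16, 24, Delta, 27), (Hal, 27, 2, p1, 23, 14, Atlas, 40), (Hal, 27, 2, p1, 34, 5, Argo, 4), (Hal, 27, 2, p1, 34, 5, Nova, 30), (Ola, 18, 2, cs, 16, 24, Beta, 30), (Ola, 18, 2, cs, 16, 24, Delta, 27), (Ola, 18, 2, cs, 23, 14, Atlas, 40), (Ola, 18, 2, cs, 34, 5, Argo, 4), (Ola, 18, 2, cs, 34, 5, Nova, 30), (Quin, 27, 2, x3, 16, 24, Beta, 30), (Quin, 27, 2, x3, 16, 24, Delta, 27), (Quin, 27, 2, x3, 23, 14, Atlas, 40), (Quin, 27, 2, x3, 34, 5, Argo, 4), (Quin, 27, 2, x3, 34, 5, Nova, 30), (Zed, 28, 2, hr, 16, 24, Beta, 30), (Zed, 28, 2, hr, 16, 24, Delta, 27), (Zed, 28, 2, hr, 23, 14, Atlas, 40), (Zed, 28, 2, hr, 34, 5, Argo, 4), (Zed, 28, 2, hr, 34, 5, Nova, 30)}.
Selection pname = Atlas: {(Hal, 27, 2, p1, 23, 14, Atlas, 40), (Ola, 18, 2, cs, 23, 14, Atlas, 40), (Quin, 27, 2, x3, 23, 14, Atlas, 40), (Zed, 28, 2, hr, 23, 14, Atlas, 40)}
π[cid, pid, price]: project onto (cid, pid, price) (1 duplicate(s) eliminated) → {(2, 23, 18), (2, 23, 27), (2, 23, 28)}

{(2, 23, 18), (2, 23, 27), (2, 23, 28)}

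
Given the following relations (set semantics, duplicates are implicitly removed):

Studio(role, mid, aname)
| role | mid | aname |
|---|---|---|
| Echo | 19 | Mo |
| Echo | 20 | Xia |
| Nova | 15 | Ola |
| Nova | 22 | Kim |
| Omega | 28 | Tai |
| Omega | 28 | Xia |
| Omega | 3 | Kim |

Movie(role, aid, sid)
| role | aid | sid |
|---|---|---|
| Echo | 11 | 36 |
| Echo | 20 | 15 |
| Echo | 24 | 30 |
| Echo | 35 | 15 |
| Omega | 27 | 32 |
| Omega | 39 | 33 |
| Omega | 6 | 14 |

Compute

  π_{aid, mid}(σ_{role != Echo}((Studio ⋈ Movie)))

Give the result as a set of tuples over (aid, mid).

{(27, 28), (27, 3), (39, 28), (39, 3), (6, 28), (6, 3)}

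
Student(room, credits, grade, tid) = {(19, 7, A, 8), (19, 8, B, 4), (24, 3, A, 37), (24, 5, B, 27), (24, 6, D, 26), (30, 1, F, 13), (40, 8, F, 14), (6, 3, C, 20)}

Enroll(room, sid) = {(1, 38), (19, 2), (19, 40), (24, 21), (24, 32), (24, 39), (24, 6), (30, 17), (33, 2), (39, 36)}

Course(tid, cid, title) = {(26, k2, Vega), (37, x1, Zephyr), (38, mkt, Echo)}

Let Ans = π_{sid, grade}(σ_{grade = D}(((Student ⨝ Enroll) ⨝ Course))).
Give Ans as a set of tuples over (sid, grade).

{(21, D), (32, D), (39, D), (6, D)}

Student ⋈ Enroll (natural join on room): {(19, 7, A, 8, 2), (19, 7, A, 8, 40), (19, 8, B, 4, 2), (19, 8, B, 4, 40), (24, 3, A, 37, 21), (24, 3, A, 37, 32), (24, 3, A, 37, 39), (24, 3, A, 37, 6), (24, 5, B, 27, 21), (24, 5, B, 27, 32), (24, 5, B, 27, 39), (24, 5, B, 27, 6), (24, 6, D, 26, 21), (24, 6, D, 26, 32), (24, 6, D, 26, 39), (24, 6, D, 26, 6), (30, 1, F, 13, 17)}
(Student ⨝ Enroll) ⋈ Course (natural join on tid): {(24, 3, A, 37, 21, x1, Zephyr), (24, 3, A, 37, 32, x1, Zephyr), (24, 3, A, 37, 39, x1, Zephyr), (24, 3, A, 37, 6, x1, Zephyr), (24, 6, D, 26, 21, k2, Vega), (24, 6, D, 26, 32, k2, Vega), (24, 6, D, 26, 39, k2, Vega), (24, 6, D, 26, 6, k2, Vega)}
Selection grade = D: {(24, 6, D, 26, 21, k2, Vega), (24, 6, D, 26, 32, k2, Vega), (24, 6, D, 26, 39, k2, Vega), (24, 6, D, 26, 6, k2, Vega)}
Projecting to sid, grade: {(21, D), (32, D), (39, D), (6, D)}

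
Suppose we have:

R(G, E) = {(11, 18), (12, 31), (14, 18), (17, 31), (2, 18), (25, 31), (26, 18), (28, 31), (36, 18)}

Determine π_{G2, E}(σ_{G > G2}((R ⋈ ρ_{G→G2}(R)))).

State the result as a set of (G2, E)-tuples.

ρ[G→G2]: schema becomes (G2, E); tuples unchanged.
Joining R and ρ_{G→G2}(R) on E yields {(11, 18, 11), (11, 18, 14), (11, 18, 2), (11, 18, 26), (11, 18, 36), (12, 31, 12), (12, 31, 17), (12, 31, 25), (12, 31, 28), (14, 18, 11), (14, 18, 14), (14, 18, 2), (14, 18, 26), (14, 18, 36), (17, 31, 12), (17, 31, 17), (17, 31, 25), (17, 31, 28), (2, 18, 11), (2, 18, 14), (2, 18, 2), (2, 18, 26), (2, 18, 36), (25, 31, 12), (25, 31, 17), (25, 31, 25), (25, 31, 28), (26, 18, 11), (26, 18, 14), (26, 18, 2), (26, 18, 26), (26, 18, 36), (28, 31, 12), (28, 31, 17), (28, 31, 25), (28, 31, 28), (36, 18, 11), (36, 18, 14), (36, 18, 2), (36, 18, 26), (36, 18, 36)}.
Apply σ_{G > G2}; surviving tuples: {(11, 18, 2), (14, 18, 11), (14, 18, 2), (17, 31, 12), (25, 31, 12), (25, 31, 17), (26, 18, 11), (26, 18, 14), (26, 18, 2), (28, 31, 12), (28, 31, 17), (28, 31, 25), (36, 18, 11), (36, 18, 14), (36, 18, 2), (36, 18, 26)}
π_{G2, E} gives {(11, 18), (12, 31), (14, 18), (17, 31), (2, 18), (25, 31), (26, 18)} (9 duplicate(s) eliminated).

{(11, 18), (12, 31), (14, 18), (17, 31), (2, 18), (25, 31), (26, 18)}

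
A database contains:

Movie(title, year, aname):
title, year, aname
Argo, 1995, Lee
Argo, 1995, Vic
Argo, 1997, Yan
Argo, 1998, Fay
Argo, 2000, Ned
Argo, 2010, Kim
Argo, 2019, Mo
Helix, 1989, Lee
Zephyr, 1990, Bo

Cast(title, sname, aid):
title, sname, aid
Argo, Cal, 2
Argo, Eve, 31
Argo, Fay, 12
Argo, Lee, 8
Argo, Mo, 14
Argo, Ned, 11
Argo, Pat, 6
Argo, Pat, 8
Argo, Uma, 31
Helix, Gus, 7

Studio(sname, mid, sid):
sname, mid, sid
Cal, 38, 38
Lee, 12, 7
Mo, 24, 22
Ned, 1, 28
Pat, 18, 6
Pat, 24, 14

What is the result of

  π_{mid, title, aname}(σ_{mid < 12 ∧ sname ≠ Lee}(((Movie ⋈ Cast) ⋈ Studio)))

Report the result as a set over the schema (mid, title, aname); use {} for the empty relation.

Joining Movie and Cast on title yields {(Argo, 1995, Lee, Cal, 2), (Argo, 1995, Lee, Eve, 31), (Argo, 1995, Lee, Fay, 12), (Argo, 1995, Lee, Lee, 8), (Argo, 1995, Lee, Mo, 14), (Argo, 1995, Lee, Ned, 11), (Argo, 1995, Lee, Pat, 6), (Argo, 1995, Lee, Pat, 8), (Argo, 1995, Lee, Uma, 31), (Argo, 1995, Vic, Cal, 2), (Argo, 1995, Vic, Eve, 31), (Argo, 1995, Vic, Fay, 12), (Argo, 1995, Vic, Lee, 8), (Argo, 1995, Vic, Mo, 14), (Argo, 1995, Vic, Ned, 11), (Argo, 1995, Vic, Pat, 6), (Argo, 1995, Vic, Pat, 8), (Argo, 1995, Vic, Uma, 31), (Argo, 1997, Yan, Cal, 2), (Argo, 1997, Yan, Eve, 31), (Argo, 1997, Yan, Fay, 12), (Argo, 1997, Yan, Lee, 8), (Argo, 1997, Yan, Mo, 14), (Argo, 1997, Yan, Ned, 11), (Argo, 1997, Yan, Pat, 6), (Argo, 1997, Yan, Pat, 8), (Argo, 1997, Yan, Uma, 31), (Argo, 1998, Fay, Cal, 2), (Argo, 1998, Fay, Eve, 31), (Argo, 1998, Fay, Fay, 12), (Argo, 1998, Fay, Lee, 8), (Argo, 1998, Fay, Mo, 14), (Argo, 1998, Fay, Ned, 11), (Argo, 1998, Fay, Pat, 6), (Argo, 1998, Fay, Pat, 8), (Argo, 1998, Fay, Uma, 31), (Argo, 2000, Ned, Cal, 2), (Argo, 2000, Ned, Eve, 31), (Argo, 2000, Ned, Fay, 12), (Argo, 2000, Ned, Lee, 8), (Argo, 2000, Ned, Mo, 14), (Argo, 2000, Ned, Ned, 11), (Argo, 2000, Ned, Pat, 6), (Argo, 2000, Ned, Pat, 8), (Argo, 2000, Ned, Uma, 31), (Argo, 2010, Kim, Cal, 2), (Argo, 2010, Kim, Eve, 31), (Argo, 2010, Kim, Fay, 12), (Argo, 2010, Kim, Lee, 8), (Argo, 2010, Kim, Mo, 14), (Argo, 2010, Kim, Ned, 11), (Argo, 2010, Kim, Pat, 6), (Argo, 2010, Kim, Pat, 8), (Argo, 2010, Kim, Uma, 31), (Argo, 2019, Mo, Cal, 2), (Argo, 2019, Mo, Eve, 31), (Argo, 2019, Mo, Fay, 12), (Argo, 2019, Mo, Lee, 8), (Argo, 2019, Mo, Mo, 14), (Argo, 2019, Mo, Ned, 11), (Argo, 2019, Mo, Pat, 6), (Argo, 2019, Mo, Pat, 8), (Argo, 2019, Mo, Uma, 31), (Helix, 1989, Lee, Gus, 7)}.
Joining (Movie ⋈ Cast) and Studio on sname yields {(Argo, 1995, Lee, Cal, 2, 38, 38), (Argo, 1995, Lee, Lee, 8, 12, 7), (Argo, 1995, Lee, Mo, 14, 24, 22), (Argo, 1995, Lee, Ned, 11, 1, 28), (Argo, 1995, Lee, Pat, 6, 18, 6), (Argo, 1995, Lee, Pat, 6, 24, 14), (Argo, 1995, Lee, Pat, 8, 18, 6), (Argo, 1995, Lee, Pat, 8, 24, 14), (Argo, 1995, Vic, Cal, 2, 38, 38), (Argo, 1995, Vic, Lee, 8, 12, 7), (Argo, 1995, Vic, Mo, 14, 24, 22), (Argo, 1995, Vic, Ned, 11, 1, 28), (Argo, 1995, Vic, Pat, 6, 18, 6), (Argo, 1995, Vic, Pat, 6, 24, 14), (Argo, 1995, Vic, Pat, 8, 18, 6), (Argo, 1995, Vic, Pat, 8, 24, 14), (Argo, 1997, Yan, Cal, 2, 38, 38), (Argo, 1997, Yan, Lee, 8, 12, 7), (Argo, 1997, Yan, Mo, 14, 24, 22), (Argo, 1997, Yan, Ned, 11, 1, 28), (Argo, 1997, Yan, Pat, 6, 18, 6), (Argo, 1997, Yan, Pat, 6, 24, 14), (Argo, 1997, Yan, Pat, 8, 18, 6), (Argo, 1997, Yan, Pat, 8, 24, 14), (Argo, 1998, Fay, Cal, 2, 38, 38), (Argo, 1998, Fay, Lee, 8, 12, 7), (Argo, 1998, Fay, Mo, 14, 24, 22), (Argo, 1998, Fay, Ned, 11, 1, 28), (Argo, 1998, Fay, Pat, 6, 18, 6), (Argo, 1998, Fay, Pat, 6, 24, 14), (Argo, 1998, Fay, Pat, 8, 18, 6), (Argo, 1998, Fay, Pat, 8, 24, 14), (Argo, 2000, Ned, Cal, 2, 38, 38), (Argo, 2000, Ned, Lee, 8, 12, 7), (Argo, 2000, Ned, Mo, 14, 24, 22), (Argo, 2000, Ned, Ned, 11, 1, 28), (Argo, 2000, Ned, Pat, 6, 18, 6), (Argo, 2000, Ned, Pat, 6, 24, 14), (Argo, 2000, Ned, Pat, 8, 18, 6), (Argo, 2000, Ned, Pat, 8, 24, 14), (Argo, 2010, Kim, Cal, 2, 38, 38), (Argo, 2010, Kim, Lee, 8, 12, 7), (Argo, 2010, Kim, Mo, 14, 24, 22), (Argo, 2010, Kim, Ned, 11, 1, 28), (Argo, 2010, Kim, Pat, 6, 18, 6), (Argo, 2010, Kim, Pat, 6, 24, 14), (Argo, 2010, Kim, Pat, 8, 18, 6), (Argo, 2010, Kim, Pat, 8, 24, 14), (Argo, 2019, Mo, Cal, 2, 38, 38), (Argo, 2019, Mo, Lee, 8, 12, 7), (Argo, 2019, Mo, Mo, 14, 24, 22), (Argo, 2019, Mo, Ned, 11, 1, 28), (Argo, 2019, Mo, Pat, 6, 18, 6), (Argo, 2019, Mo, Pat, 6, 24, 14), (Argo, 2019, Mo, Pat, 8, 18, 6), (Argo, 2019, Mo, Pat, 8, 24, 14)}.
Selection mid < 12 ∧ sname ≠ Lee: {(Argo, 1995, Lee, Ned, 11, 1, 28), (Argo, 1995, Vic, Ned, 11, 1, 28), (Argo, 1997, Yan, Ned, 11, 1, 28), (Argo, 1998, Fay, Ned, 11, 1, 28), (Argo, 2000, Ned, Ned, 11, 1, 28), (Argo, 2010, Kim, Ned, 11, 1, 28), (Argo, 2019, Mo, Ned, 11, 1, 28)}
Keep only column(s) mid, title, aname: {(1, Argo, Fay), (1, Argo, Kim), (1, Argo, Lee), (1, Argo, Mo), (1, Argo, Ned), (1, Argo, Vic), (1, Argo, Yan)}

{(1, Argo, Fay), (1, Argo, Kim), (1, Argo, Lee), (1, Argo, Mo), (1, Argo, Ned), (1, Argo, Vic), (1, Argo, Yan)}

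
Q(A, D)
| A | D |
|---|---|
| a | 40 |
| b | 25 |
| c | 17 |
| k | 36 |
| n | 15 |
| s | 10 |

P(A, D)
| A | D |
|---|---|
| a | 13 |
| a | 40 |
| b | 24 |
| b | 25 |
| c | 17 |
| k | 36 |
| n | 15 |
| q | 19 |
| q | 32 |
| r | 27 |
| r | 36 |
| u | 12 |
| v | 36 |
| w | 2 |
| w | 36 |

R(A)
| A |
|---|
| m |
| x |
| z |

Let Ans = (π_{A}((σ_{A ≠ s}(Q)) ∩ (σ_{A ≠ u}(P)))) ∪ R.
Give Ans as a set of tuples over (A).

{a, b, c, k, m, n, x, z}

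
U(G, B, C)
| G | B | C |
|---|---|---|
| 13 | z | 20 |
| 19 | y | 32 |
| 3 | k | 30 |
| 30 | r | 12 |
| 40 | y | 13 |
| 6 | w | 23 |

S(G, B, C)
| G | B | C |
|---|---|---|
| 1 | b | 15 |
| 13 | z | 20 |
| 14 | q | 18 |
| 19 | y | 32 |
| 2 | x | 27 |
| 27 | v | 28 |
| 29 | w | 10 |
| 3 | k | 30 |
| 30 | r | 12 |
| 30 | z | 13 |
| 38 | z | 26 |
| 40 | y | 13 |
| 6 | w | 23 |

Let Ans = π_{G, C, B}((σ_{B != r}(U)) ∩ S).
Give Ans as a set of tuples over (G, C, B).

σ[B != r]: keep tuples satisfying B != r → {(13, z, 20), (19, y, 32), (3, k, 30), (40, y, 13), (6, w, 23)}
Intersection: {(13, z, 20), (19, y, 32), (3, k, 30), (40, y, 13), (6, w, 23)} with {(1, b, 15), (13, z, 20), (14, q, 18), (19, y, 32), (2, x, 27), (27, v, 28), (29, w, 10), (3, k, 30), (30, r, 12), (30, z, 13), (38, z, 26), (40, y, 13), (6, w, 23)} → {(13, z, 20), (19, y, 32), (3, k, 30), (40, y, 13), (6, w, 23)}
π[G, C, B]: project onto (G, C, B) → {(13, 20, z), (19, 32, y), (3, 30, k), (40, 13, y), (6, 23, w)}

{(13, 20, z), (19, 32, y), (3, 30, k), (40, 13, y), (6, 23, w)}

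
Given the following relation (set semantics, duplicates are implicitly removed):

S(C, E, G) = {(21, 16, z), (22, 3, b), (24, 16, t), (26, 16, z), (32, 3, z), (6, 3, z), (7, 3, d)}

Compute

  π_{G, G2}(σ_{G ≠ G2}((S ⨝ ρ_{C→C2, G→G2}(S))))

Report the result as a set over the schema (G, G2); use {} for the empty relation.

ρ[C→C2, G→G2]: schema becomes (C2, E, G2); tuples unchanged.
Natural join on E: {(21, 16, z, 21, z), (21, 16, z, 24, t), (21, 16, z, 26, z), (22, 3, b, 22, b), (22, 3, b, 32, z), (22, 3, b, 6, z), (22, 3, b, 7, d), (24, 16, t, 21, z), (24, 16, t, 24, t), (24, 16, t, 26, z), (26, 16, z, 21, z), (26, 16, z, 24, t), (26, 16, z, 26, z), (32, 3, z, 22, b), (32, 3, z, 32, z), (32, 3, z, 6, z), (32, 3, z, 7, d), (6, 3, z, 22, b), (6, 3, z, 32, z), (6, 3, z, 6, z), (6, 3, z, 7, d), (7, 3, d, 22, b), (7, 3, d, 32, z), (7, 3, d, 6, z), (7, 3, d, 7, d)}
Apply σ_{G ≠ G2}; surviving tuples: {(21, 16, z, 24, t), (22, 3, b, 32, z), (22, 3, b, 6, z), (22, 3, b, 7, d), (24, 16, t, 21, z), (24, 16, t, 26, z), (26, 16, z, 24, t), (32, 3, z, 22, b), (32, 3, z, 7, d), (6, 3, z, 22, b), (6, 3, z, 7, d), (7, 3, d, 22, b), (7, 3, d, 32, z), (7, 3, d, 6, z)}
π[G, G2]: project onto (G, G2) (6 duplicate(s) eliminated) → {(b, d), (b, z), (d, b), (d, z), (t, z), (z, b), (z, d), (z, t)}

{(b, d), (b, z), (d, b), (d, z), (t, z), (z, b), (z, d), (z, t)}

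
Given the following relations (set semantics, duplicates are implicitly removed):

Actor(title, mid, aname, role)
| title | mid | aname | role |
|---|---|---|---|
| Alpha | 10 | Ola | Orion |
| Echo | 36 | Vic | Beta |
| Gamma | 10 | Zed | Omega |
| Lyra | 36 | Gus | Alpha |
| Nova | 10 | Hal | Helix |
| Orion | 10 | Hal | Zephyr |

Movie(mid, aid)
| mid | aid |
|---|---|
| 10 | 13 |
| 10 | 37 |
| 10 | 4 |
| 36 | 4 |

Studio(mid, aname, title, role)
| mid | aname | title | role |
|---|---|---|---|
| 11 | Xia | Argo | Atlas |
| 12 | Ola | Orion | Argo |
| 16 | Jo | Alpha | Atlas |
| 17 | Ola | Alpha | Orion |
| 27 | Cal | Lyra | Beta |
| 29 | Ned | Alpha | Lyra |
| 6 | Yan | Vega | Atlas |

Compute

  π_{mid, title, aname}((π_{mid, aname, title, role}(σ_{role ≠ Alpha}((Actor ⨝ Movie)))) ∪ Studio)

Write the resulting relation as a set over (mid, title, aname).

{(10, Alpha, Ola), (10, Gamma, Zed), (10, Nova, Hal), (10, Orion, Hal), (11, Argo, Xia), (12, Orion, Ola), (16, Alpha, Jo), (17, Alpha, Ola), (27, Lyra, Cal), (29, Alpha, Ned), (36, Echo, Vic), (6, Vega, Yan)}

Joining Actor and Movie on mid yields {(Alpha, 10, Ola, Orion, 13), (Alpha, 10, Ola, Orion, 37), (Alpha, 10, Ola, Orion, 4), (Echo, 36, Vic, Beta, 4), (Gamma, 10, Zed, Omega, 13), (Gamma, 10, Zed, Omega, 37), (Gamma, 10, Zed, Omega, 4), (Lyra, 36, Gus, Alpha, 4), (Nova, 10, Hal, Helix, 13), (Nova, 10, Hal, Helix, 37), (Nova, 10, Hal, Helix, 4), (Orion, 10, Hal, Zephyr, 13), (Orion, 10, Hal, Zephyr, 37), (Orion, 10, Hal, Zephyr, 4)}.
Selection role ≠ Alpha: {(Alpha, 10, Ola, Orion, 13), (Alpha, 10, Ola, Orion, 37), (Alpha, 10, Ola, Orion, 4), (Echo, 36, Vic, Beta, 4), (Gamma, 10, Zed, Omega, 13), (Gamma, 10, Zed, Omega, 37), (Gamma, 10, Zed, Omega, 4), (Nova, 10, Hal, Helix, 13), (Nova, 10, Hal, Helix, 37), (Nova, 10, Hal, Helix, 4), (Orion, 10, Hal, Zephyr, 13), (Orion, 10, Hal, Zephyr, 37), (Orion, 10, Hal, Zephyr, 4)}
π[mid, aname, title, role]: project onto (mid, aname, title, role) (8 duplicate(s) eliminated) → {(10, Hal, Nova, Helix), (10, Hal, Orion, Zephyr), (10, Ola, Alpha, Orion), (10, Zed, Gamma, Omega), (36, Vic, Echo, Beta)}
Union: {(10, Hal, Nova, Helix), (10, Hal, Orion, Zephyr), (10, Ola, Alpha, Orion), (10, Zed, Gamma, Omega), (36, Vic, Echo, Beta)} with {(11, Xia, Argo, Atlas), (12, Ola, Orion, Argo), (16, Jo, Alpha, Atlas), (17, Ola, Alpha, Orion), (27, Cal, Lyra, Beta), (29, Ned, Alpha, Lyra), (6, Yan, Vega, Atlas)} → {(10, Hal, Nova, Helix), (10, Hal, Orion, Zephyr), (10, Ola, Alpha, Orion), (10, Zed, Gamma, Omega), (11, Xia, Argo, Atlas), (12, Ola, Orion, Argo), (16, Jo, Alpha, Atlas), (17, Ola, Alpha, Orion), (27, Cal, Lyra, Beta), (29, Ned, Alpha, Lyra), (36, Vic, Echo, Beta), (6, Yan, Vega, Atlas)}
π[mid, title, aname]: project onto (mid, title, aname) → {(10, Alpha, Ola), (10, Gamma, Zed), (10, Nova, Hal), (10, Orion, Hal), (11, Argo, Xia), (12, Orion, Ola), (16, Alpha, Jo), (17, Alpha, Ola), (27, Lyra, Cal), (29, Alpha, Ned), (36, Echo, Vic), (6, Vega, Yan)}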